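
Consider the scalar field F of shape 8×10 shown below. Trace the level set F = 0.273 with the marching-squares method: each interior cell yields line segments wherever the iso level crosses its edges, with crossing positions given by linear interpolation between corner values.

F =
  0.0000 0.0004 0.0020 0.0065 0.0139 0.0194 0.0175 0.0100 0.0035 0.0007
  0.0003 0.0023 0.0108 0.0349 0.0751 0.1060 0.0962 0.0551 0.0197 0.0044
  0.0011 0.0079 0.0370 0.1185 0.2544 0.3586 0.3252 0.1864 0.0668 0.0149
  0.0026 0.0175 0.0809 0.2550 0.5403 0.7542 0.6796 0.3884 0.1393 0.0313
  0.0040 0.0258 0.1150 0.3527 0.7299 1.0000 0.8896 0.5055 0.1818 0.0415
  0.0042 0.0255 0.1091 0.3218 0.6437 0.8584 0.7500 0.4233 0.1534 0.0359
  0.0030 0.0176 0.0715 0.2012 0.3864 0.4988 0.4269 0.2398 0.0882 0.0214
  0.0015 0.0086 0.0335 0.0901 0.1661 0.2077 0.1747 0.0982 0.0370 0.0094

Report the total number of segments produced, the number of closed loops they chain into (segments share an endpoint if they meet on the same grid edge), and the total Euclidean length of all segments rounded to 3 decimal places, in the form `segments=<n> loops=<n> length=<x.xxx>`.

cell (1,4): code 0100 → (1.661,5.000)–(2.000,4.179)
cell (1,5): code 1100 → (1.772,6.000)–(1.661,5.000)
cell (1,6): code 1000 → (2.000,6.376)–(1.772,6.000)
cell (2,3): code 0100 → (2.065,4.000)–(3.000,3.063)
cell (2,4): code 1110 → (2.000,4.179)–(2.065,4.000)
cell (2,6): code 1101 → (2.429,7.000)–(2.000,6.376)
cell (2,7): code 1000 → (3.000,7.463)–(2.429,7.000)
cell (3,2): code 0100 → (3.184,3.000)–(4.000,2.665)
cell (3,3): code 1110 → (3.000,3.063)–(3.184,3.000)
cell (3,7): code 1001 → (4.000,7.718)–(3.000,7.463)
cell (4,2): code 0110 → (4.000,2.665)–(5.000,2.771)
cell (4,7): code 1001 → (5.000,7.557)–(4.000,7.718)
cell (5,2): code 0010 → (5.000,2.771)–(5.405,3.000)
cell (5,3): code 0111 → (5.405,3.000)–(6.000,3.388)
cell (5,6): code 1011 → (6.000,6.823)–(5.819,7.000)
cell (5,7): code 0001 → (5.819,7.000)–(5.000,7.557)
cell (6,3): code 0010 → (6.000,3.388)–(6.515,4.000)
cell (6,4): code 0011 → (6.515,4.000)–(6.776,5.000)
cell (6,5): code 0011 → (6.776,5.000)–(6.610,6.000)
cell (6,6): code 0001 → (6.610,6.000)–(6.000,6.823)
total: 20 segments, chained into 1 closed loop(s), length Σ = 15.758611

segments=20 loops=1 length=15.759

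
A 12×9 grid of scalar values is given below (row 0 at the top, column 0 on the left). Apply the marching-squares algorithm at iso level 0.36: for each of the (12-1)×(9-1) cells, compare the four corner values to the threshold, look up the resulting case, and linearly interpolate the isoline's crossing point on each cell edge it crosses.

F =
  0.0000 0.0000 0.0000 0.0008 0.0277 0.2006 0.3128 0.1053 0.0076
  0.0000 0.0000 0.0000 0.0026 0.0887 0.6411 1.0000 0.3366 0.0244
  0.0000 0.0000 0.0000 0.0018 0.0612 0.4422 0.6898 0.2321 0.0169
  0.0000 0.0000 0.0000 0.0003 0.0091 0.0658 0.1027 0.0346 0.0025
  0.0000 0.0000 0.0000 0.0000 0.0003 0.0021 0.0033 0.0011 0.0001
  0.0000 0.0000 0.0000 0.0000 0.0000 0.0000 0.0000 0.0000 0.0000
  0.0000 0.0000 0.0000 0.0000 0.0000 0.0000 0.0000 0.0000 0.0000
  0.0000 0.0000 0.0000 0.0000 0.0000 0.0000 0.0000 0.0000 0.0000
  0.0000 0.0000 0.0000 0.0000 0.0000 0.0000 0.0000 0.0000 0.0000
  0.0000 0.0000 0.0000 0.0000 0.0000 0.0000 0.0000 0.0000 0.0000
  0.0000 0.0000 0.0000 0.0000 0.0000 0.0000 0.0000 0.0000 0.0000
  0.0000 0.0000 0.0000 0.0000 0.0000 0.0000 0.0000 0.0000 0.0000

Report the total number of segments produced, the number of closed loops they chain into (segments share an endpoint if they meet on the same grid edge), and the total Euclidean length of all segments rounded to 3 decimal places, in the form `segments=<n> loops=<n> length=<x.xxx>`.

segments=8 loops=1 length=7.549

cell (0,4): code 0100 → (0.362,5.000)–(1.000,4.491)
cell (0,5): code 1100 → (0.069,6.000)–(0.362,5.000)
cell (0,6): code 1000 → (1.000,6.965)–(0.069,6.000)
cell (1,4): code 0110 → (1.000,4.491)–(2.000,4.784)
cell (1,6): code 1001 → (2.000,6.721)–(1.000,6.965)
cell (2,4): code 0010 → (2.000,4.784)–(2.218,5.000)
cell (2,5): code 0011 → (2.218,5.000)–(2.562,6.000)
cell (2,6): code 0001 → (2.562,6.000)–(2.000,6.721)
total: 8 segments, chained into 1 closed loop(s), length Σ = 7.548591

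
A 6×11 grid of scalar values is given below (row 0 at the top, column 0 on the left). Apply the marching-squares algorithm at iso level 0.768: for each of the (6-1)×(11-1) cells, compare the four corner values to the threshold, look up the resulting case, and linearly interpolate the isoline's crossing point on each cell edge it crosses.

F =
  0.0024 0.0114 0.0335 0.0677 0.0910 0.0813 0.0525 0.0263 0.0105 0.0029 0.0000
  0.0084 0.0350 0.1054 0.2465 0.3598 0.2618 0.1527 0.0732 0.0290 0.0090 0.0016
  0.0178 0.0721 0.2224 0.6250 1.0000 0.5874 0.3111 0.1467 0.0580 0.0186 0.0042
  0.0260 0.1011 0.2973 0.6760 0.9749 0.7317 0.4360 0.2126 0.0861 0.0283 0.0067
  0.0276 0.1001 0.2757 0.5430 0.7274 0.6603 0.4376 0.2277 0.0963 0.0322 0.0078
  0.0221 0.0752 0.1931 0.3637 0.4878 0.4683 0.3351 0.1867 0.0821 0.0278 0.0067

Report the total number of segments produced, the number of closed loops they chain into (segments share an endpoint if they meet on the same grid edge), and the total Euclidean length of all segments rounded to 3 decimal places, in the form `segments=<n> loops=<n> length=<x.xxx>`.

cell (1,3): code 0100 → (1.638,4.000)–(2.000,3.381)
cell (1,4): code 1000 → (2.000,4.562)–(1.638,4.000)
cell (2,3): code 0110 → (2.000,3.381)–(3.000,3.308)
cell (2,4): code 1001 → (3.000,4.851)–(2.000,4.562)
cell (3,3): code 0010 → (3.000,3.308)–(3.836,4.000)
cell (3,4): code 0001 → (3.836,4.000)–(3.000,4.851)
total: 6 segments, chained into 1 closed loop(s), length Σ = 5.707477

segments=6 loops=1 length=5.707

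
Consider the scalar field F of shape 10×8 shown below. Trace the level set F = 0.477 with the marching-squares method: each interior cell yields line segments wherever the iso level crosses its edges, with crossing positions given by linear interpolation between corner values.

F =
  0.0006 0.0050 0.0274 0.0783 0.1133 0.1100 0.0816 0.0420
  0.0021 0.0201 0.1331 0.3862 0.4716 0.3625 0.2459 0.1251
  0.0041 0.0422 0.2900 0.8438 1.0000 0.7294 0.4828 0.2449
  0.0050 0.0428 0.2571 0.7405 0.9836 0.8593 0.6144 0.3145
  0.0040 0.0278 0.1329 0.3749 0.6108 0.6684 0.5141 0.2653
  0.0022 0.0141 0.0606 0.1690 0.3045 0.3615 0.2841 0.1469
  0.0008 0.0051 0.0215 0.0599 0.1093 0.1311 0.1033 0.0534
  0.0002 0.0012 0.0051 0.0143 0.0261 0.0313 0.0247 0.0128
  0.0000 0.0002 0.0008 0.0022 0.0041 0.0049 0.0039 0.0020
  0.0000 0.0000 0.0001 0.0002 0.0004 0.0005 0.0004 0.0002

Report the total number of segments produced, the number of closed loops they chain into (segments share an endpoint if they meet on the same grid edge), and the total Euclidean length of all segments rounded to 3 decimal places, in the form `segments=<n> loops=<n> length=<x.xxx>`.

segments=14 loops=1 length=11.953

cell (1,2): code 0100 → (1.198,3.000)–(2.000,2.338)
cell (1,3): code 1100 → (1.010,4.000)–(1.198,3.000)
cell (1,4): code 1100 → (1.312,5.000)–(1.010,4.000)
cell (1,5): code 1100 → (1.976,6.000)–(1.312,5.000)
cell (1,6): code 1000 → (2.000,6.024)–(1.976,6.000)
cell (2,2): code 0110 → (2.000,2.338)–(3.000,2.455)
cell (2,6): code 1001 → (3.000,6.458)–(2.000,6.024)
cell (3,2): code 0010 → (3.000,2.455)–(3.721,3.000)
cell (3,3): code 0111 → (3.721,3.000)–(4.000,3.433)
cell (3,6): code 1001 → (4.000,6.149)–(3.000,6.458)
cell (4,3): code 0010 → (4.000,3.433)–(4.437,4.000)
cell (4,4): code 0011 → (4.437,4.000)–(4.624,5.000)
cell (4,5): code 0011 → (4.624,5.000)–(4.161,6.000)
cell (4,6): code 0001 → (4.161,6.000)–(4.000,6.149)
total: 14 segments, chained into 1 closed loop(s), length Σ = 11.953417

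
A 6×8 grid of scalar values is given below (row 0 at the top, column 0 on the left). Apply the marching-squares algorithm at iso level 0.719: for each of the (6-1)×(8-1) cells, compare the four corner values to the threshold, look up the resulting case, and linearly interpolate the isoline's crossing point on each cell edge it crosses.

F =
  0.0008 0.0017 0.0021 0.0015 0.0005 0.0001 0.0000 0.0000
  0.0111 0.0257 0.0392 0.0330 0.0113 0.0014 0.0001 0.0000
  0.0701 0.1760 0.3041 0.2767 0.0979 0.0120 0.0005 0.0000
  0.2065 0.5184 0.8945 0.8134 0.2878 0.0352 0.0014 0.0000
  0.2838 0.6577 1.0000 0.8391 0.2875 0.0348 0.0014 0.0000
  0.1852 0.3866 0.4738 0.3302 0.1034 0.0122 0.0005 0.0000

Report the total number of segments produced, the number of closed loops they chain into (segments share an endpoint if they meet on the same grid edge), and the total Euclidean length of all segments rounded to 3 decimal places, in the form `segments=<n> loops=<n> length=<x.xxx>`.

cell (2,1): code 0100 → (2.703,2.000)–(3.000,1.533)
cell (2,2): code 1100 → (2.824,3.000)–(2.703,2.000)
cell (2,3): code 1000 → (3.000,3.180)–(2.824,3.000)
cell (3,1): code 0110 → (3.000,1.533)–(4.000,1.179)
cell (3,3): code 1001 → (4.000,3.218)–(3.000,3.180)
cell (4,1): code 0010 → (4.000,1.179)–(4.534,2.000)
cell (4,2): code 0011 → (4.534,2.000)–(4.236,3.000)
cell (4,3): code 0001 → (4.236,3.000)–(4.000,3.218)
total: 8 segments, chained into 1 closed loop(s), length Σ = 6.217508

segments=8 loops=1 length=6.218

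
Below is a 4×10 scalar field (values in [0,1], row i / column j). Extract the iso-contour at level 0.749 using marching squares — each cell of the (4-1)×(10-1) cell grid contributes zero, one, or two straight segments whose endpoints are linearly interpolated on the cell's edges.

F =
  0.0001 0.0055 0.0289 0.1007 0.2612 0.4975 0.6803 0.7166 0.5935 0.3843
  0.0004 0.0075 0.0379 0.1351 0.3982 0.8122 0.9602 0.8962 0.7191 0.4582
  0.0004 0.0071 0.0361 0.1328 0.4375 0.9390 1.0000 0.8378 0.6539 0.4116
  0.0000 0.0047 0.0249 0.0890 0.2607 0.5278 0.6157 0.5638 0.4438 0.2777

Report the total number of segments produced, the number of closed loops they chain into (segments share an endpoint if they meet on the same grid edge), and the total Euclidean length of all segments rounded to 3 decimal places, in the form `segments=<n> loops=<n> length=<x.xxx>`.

cell (0,4): code 0100 → (0.799,5.000)–(1.000,4.847)
cell (0,5): code 1100 → (0.245,6.000)–(0.799,5.000)
cell (0,6): code 1100 → (0.180,7.000)–(0.245,6.000)
cell (0,7): code 1000 → (1.000,7.831)–(0.180,7.000)
cell (1,4): code 0110 → (1.000,4.847)–(2.000,4.621)
cell (1,7): code 1001 → (2.000,7.483)–(1.000,7.831)
cell (2,4): code 0010 → (2.000,4.621)–(2.462,5.000)
cell (2,5): code 0011 → (2.462,5.000)–(2.653,6.000)
cell (2,6): code 0011 → (2.653,6.000)–(2.324,7.000)
cell (2,7): code 0001 → (2.324,7.000)–(2.000,7.483)
total: 10 segments, chained into 1 closed loop(s), length Σ = 8.898841

segments=10 loops=1 length=8.899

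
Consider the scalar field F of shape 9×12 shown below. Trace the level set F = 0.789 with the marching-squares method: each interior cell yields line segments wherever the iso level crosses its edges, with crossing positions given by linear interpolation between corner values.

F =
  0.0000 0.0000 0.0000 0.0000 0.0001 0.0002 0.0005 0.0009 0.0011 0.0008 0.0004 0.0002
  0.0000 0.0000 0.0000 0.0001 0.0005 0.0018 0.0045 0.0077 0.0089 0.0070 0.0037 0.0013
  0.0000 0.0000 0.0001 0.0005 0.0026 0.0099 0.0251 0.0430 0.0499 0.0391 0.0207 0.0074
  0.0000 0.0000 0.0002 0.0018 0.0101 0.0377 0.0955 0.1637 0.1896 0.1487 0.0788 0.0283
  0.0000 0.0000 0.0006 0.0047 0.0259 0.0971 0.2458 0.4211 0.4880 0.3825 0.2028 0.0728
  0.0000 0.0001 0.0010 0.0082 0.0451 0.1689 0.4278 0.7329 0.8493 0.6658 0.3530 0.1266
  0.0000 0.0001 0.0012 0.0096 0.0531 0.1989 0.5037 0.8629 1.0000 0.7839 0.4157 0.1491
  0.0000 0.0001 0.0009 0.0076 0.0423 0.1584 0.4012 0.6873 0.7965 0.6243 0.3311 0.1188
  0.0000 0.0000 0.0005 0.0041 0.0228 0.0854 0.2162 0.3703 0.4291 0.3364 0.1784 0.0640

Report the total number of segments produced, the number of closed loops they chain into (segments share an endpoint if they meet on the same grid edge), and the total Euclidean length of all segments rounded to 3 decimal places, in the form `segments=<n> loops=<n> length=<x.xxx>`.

segments=10 loops=1 length=6.408

cell (4,7): code 0100 → (4.833,8.000)–(5.000,7.482)
cell (4,8): code 1000 → (5.000,8.329)–(4.833,8.000)
cell (5,6): code 0100 → (5.432,7.000)–(6.000,6.794)
cell (5,7): code 1110 → (5.000,7.482)–(5.432,7.000)
cell (5,8): code 1001 → (6.000,8.976)–(5.000,8.329)
cell (6,6): code 0010 → (6.000,6.794)–(6.421,7.000)
cell (6,7): code 0111 → (6.421,7.000)–(7.000,7.931)
cell (6,8): code 1001 → (7.000,8.044)–(6.000,8.976)
cell (7,7): code 0010 → (7.000,7.931)–(7.020,8.000)
cell (7,8): code 0001 → (7.020,8.000)–(7.000,8.044)
total: 10 segments, chained into 1 closed loop(s), length Σ = 6.408234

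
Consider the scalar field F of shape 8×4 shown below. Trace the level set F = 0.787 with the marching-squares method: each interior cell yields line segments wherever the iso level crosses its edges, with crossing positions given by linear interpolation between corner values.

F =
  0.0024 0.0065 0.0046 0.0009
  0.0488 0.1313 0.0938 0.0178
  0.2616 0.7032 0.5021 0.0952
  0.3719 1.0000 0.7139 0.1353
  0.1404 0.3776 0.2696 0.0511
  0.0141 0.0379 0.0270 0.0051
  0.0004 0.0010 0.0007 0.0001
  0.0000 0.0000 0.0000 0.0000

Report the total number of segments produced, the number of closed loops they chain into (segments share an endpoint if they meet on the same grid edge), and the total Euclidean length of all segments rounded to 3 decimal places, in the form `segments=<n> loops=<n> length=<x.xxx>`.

cell (2,0): code 0100 → (2.282,1.000)–(3.000,0.661)
cell (2,1): code 1000 → (3.000,1.744)–(2.282,1.000)
cell (3,0): code 0010 → (3.000,0.661)–(3.342,1.000)
cell (3,1): code 0001 → (3.342,1.000)–(3.000,1.744)
total: 4 segments, chained into 1 closed loop(s), length Σ = 3.128984

segments=4 loops=1 length=3.129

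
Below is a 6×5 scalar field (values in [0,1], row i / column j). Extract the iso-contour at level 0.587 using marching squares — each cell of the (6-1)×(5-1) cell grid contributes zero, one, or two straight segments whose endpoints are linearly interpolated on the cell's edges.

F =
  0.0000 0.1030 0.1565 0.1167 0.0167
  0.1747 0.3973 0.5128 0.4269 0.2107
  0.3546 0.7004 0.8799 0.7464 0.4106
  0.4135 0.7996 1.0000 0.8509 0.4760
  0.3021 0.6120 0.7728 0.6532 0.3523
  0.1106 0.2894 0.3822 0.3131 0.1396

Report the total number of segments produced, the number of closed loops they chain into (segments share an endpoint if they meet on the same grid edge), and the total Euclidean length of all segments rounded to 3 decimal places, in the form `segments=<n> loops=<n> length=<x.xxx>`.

cell (1,0): code 0100 → (1.626,1.000)–(2.000,0.672)
cell (1,1): code 1100 → (1.202,2.000)–(1.626,1.000)
cell (1,2): code 1100 → (1.501,3.000)–(1.202,2.000)
cell (1,3): code 1000 → (2.000,3.475)–(1.501,3.000)
cell (2,0): code 0110 → (2.000,0.672)–(3.000,0.449)
cell (2,3): code 1001 → (3.000,3.704)–(2.000,3.475)
cell (3,0): code 0110 → (3.000,0.449)–(4.000,0.919)
cell (3,3): code 1001 → (4.000,3.220)–(3.000,3.704)
cell (4,0): code 0010 → (4.000,0.919)–(4.077,1.000)
cell (4,1): code 0011 → (4.077,1.000)–(4.476,2.000)
cell (4,2): code 0011 → (4.476,2.000)–(4.195,3.000)
cell (4,3): code 0001 → (4.195,3.000)–(4.000,3.220)
total: 12 segments, chained into 1 closed loop(s), length Σ = 10.102978

segments=12 loops=1 length=10.103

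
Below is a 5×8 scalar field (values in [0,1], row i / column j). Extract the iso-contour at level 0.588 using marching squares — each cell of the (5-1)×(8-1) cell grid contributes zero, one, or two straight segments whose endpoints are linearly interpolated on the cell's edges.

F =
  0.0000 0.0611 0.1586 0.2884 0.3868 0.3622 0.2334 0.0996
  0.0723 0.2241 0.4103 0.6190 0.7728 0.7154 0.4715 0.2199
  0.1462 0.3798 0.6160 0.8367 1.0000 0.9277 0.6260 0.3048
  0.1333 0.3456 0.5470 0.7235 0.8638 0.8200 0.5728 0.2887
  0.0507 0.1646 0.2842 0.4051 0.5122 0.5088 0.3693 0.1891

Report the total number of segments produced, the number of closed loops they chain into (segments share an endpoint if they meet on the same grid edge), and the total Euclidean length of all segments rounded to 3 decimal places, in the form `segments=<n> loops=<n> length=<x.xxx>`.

cell (0,2): code 0100 → (0.906,3.000)–(1.000,2.851)
cell (0,3): code 1100 → (0.521,4.000)–(0.906,3.000)
cell (0,4): code 1100 → (0.639,5.000)–(0.521,4.000)
cell (0,5): code 1000 → (1.000,5.522)–(0.639,5.000)
cell (1,1): code 0100 → (1.864,2.000)–(2.000,1.881)
cell (1,2): code 1110 → (1.000,2.851)–(1.864,2.000)
cell (1,5): code 1101 → (1.754,6.000)–(1.000,5.522)
cell (1,6): code 1000 → (2.000,6.118)–(1.754,6.000)
cell (2,1): code 0010 → (2.000,1.881)–(2.406,2.000)
cell (2,2): code 0111 → (2.406,2.000)–(3.000,2.232)
cell (2,5): code 1011 → (3.000,5.939)–(2.714,6.000)
cell (2,6): code 0001 → (2.714,6.000)–(2.000,6.118)
cell (3,2): code 0010 → (3.000,2.232)–(3.426,3.000)
cell (3,3): code 0011 → (3.426,3.000)–(3.784,4.000)
cell (3,4): code 0011 → (3.784,4.000)–(3.746,5.000)
cell (3,5): code 0001 → (3.746,5.000)–(3.000,5.939)
total: 16 segments, chained into 1 closed loop(s), length Σ = 11.664491

segments=16 loops=1 length=11.664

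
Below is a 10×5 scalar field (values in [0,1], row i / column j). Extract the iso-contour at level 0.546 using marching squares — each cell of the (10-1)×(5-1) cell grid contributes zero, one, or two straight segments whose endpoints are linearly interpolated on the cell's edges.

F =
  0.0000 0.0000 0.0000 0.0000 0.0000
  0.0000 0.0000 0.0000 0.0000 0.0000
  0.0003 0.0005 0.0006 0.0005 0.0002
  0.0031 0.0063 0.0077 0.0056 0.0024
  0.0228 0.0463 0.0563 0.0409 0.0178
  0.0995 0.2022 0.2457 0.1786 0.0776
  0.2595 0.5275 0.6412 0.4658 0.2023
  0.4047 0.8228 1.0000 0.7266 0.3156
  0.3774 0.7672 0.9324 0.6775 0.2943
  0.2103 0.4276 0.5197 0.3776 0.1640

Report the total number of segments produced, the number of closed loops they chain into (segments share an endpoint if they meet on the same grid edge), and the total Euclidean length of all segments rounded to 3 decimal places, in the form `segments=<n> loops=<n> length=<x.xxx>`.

cell (5,1): code 0100 → (5.759,2.000)–(6.000,1.163)
cell (5,2): code 1000 → (6.000,2.543)–(5.759,2.000)
cell (6,0): code 0100 → (6.063,1.000)–(7.000,0.338)
cell (6,1): code 1110 → (6.000,1.163)–(6.063,1.000)
cell (6,2): code 1101 → (6.308,3.000)–(6.000,2.543)
cell (6,3): code 1000 → (7.000,3.439)–(6.308,3.000)
cell (7,0): code 0110 → (7.000,0.338)–(8.000,0.433)
cell (7,3): code 1001 → (8.000,3.343)–(7.000,3.439)
cell (8,0): code 0010 → (8.000,0.433)–(8.651,1.000)
cell (8,1): code 0011 → (8.651,1.000)–(8.936,2.000)
cell (8,2): code 0011 → (8.936,2.000)–(8.438,3.000)
cell (8,3): code 0001 → (8.438,3.000)–(8.000,3.343)
total: 12 segments, chained into 1 closed loop(s), length Σ = 9.744646

segments=12 loops=1 length=9.745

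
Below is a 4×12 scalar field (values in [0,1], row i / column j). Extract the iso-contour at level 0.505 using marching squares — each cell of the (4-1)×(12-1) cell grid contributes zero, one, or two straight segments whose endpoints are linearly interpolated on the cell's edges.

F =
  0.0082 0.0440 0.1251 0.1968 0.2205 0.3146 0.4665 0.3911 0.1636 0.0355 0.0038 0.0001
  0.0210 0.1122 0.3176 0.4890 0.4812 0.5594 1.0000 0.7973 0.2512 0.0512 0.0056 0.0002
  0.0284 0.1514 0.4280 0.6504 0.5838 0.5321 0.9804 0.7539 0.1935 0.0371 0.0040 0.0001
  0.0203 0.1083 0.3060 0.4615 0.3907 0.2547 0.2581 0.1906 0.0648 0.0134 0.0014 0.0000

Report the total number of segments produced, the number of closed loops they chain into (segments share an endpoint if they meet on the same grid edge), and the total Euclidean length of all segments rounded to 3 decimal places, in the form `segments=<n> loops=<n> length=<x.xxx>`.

cell (0,4): code 0100 → (0.778,5.000)–(1.000,4.304)
cell (0,5): code 1100 → (0.072,6.000)–(0.778,5.000)
cell (0,6): code 1100 → (0.280,7.000)–(0.072,6.000)
cell (0,7): code 1000 → (1.000,7.535)–(0.280,7.000)
cell (1,2): code 0100 → (1.099,3.000)–(2.000,2.346)
cell (1,3): code 1100 → (1.232,4.000)–(1.099,3.000)
cell (1,4): code 1110 → (1.000,4.304)–(1.232,4.000)
cell (1,7): code 1001 → (2.000,7.444)–(1.000,7.535)
cell (2,2): code 0010 → (2.000,2.346)–(2.770,3.000)
cell (2,3): code 0011 → (2.770,3.000)–(2.408,4.000)
cell (2,4): code 0011 → (2.408,4.000)–(2.098,5.000)
cell (2,5): code 0011 → (2.098,5.000)–(2.658,6.000)
cell (2,6): code 0011 → (2.658,6.000)–(2.442,7.000)
cell (2,7): code 0001 → (2.442,7.000)–(2.000,7.444)
total: 14 segments, chained into 1 closed loop(s), length Σ = 13.297482

segments=14 loops=1 length=13.297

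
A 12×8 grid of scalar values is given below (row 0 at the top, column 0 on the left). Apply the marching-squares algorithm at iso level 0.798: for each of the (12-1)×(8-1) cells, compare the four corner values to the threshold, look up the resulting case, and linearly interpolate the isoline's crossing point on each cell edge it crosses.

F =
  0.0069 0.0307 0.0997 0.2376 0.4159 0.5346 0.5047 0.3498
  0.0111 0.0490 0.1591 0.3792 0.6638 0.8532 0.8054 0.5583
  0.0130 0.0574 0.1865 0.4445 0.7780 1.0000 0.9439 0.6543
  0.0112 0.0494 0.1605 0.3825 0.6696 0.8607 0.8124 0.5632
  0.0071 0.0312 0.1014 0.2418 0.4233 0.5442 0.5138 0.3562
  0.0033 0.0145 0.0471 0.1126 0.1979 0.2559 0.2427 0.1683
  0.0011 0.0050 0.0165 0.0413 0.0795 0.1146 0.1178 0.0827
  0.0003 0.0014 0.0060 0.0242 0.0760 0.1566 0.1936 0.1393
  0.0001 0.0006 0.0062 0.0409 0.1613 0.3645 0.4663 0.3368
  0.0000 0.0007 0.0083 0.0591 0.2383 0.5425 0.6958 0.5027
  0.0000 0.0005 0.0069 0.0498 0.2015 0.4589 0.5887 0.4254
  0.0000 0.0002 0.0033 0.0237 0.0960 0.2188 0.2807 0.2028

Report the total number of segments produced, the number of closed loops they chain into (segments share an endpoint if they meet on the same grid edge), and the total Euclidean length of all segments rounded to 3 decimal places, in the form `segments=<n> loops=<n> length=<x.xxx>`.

segments=10 loops=1 length=7.393

cell (0,4): code 0100 → (0.827,5.000)–(1.000,4.709)
cell (0,5): code 1100 → (0.975,6.000)–(0.827,5.000)
cell (0,6): code 1000 → (1.000,6.030)–(0.975,6.000)
cell (1,4): code 0110 → (1.000,4.709)–(2.000,4.090)
cell (1,6): code 1001 → (2.000,6.504)–(1.000,6.030)
cell (2,4): code 0110 → (2.000,4.090)–(3.000,4.672)
cell (2,6): code 1001 → (3.000,6.058)–(2.000,6.504)
cell (3,4): code 0010 → (3.000,4.672)–(3.198,5.000)
cell (3,5): code 0011 → (3.198,5.000)–(3.048,6.000)
cell (3,6): code 0001 → (3.048,6.000)–(3.000,6.058)
total: 10 segments, chained into 1 closed loop(s), length Σ = 7.392785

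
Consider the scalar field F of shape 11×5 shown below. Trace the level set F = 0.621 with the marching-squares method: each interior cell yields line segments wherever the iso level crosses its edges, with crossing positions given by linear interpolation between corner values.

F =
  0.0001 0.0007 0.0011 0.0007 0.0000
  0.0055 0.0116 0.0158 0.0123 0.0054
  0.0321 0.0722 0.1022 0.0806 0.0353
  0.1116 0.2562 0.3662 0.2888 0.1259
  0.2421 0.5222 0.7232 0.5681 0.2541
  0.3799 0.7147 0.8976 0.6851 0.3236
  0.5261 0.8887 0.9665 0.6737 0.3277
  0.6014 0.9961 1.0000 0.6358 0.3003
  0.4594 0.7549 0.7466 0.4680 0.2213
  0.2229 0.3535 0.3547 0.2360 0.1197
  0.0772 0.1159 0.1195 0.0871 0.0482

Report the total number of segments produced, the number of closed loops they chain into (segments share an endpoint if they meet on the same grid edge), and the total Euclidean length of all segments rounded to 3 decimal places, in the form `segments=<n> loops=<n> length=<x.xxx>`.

segments=16 loops=1 length=12.240

cell (3,1): code 0100 → (3.714,2.000)–(4.000,1.492)
cell (3,2): code 1000 → (4.000,2.659)–(3.714,2.000)
cell (4,0): code 0100 → (4.513,1.000)–(5.000,0.720)
cell (4,1): code 1110 → (4.000,1.492)–(4.513,1.000)
cell (4,2): code 1101 → (4.452,3.000)–(4.000,2.659)
cell (4,3): code 1000 → (5.000,3.177)–(4.452,3.000)
cell (5,0): code 0110 → (5.000,0.720)–(6.000,0.262)
cell (5,3): code 1001 → (6.000,3.152)–(5.000,3.177)
cell (6,0): code 0110 → (6.000,0.262)–(7.000,0.050)
cell (6,3): code 1001 → (7.000,3.044)–(6.000,3.152)
cell (7,0): code 0110 → (7.000,0.050)–(8.000,0.547)
cell (7,2): code 1011 → (8.000,2.451)–(7.088,3.000)
cell (7,3): code 0001 → (7.088,3.000)–(7.000,3.044)
cell (8,0): code 0010 → (8.000,0.547)–(8.334,1.000)
cell (8,1): code 0011 → (8.334,1.000)–(8.320,2.000)
cell (8,2): code 0001 → (8.320,2.000)–(8.000,2.451)
total: 16 segments, chained into 1 closed loop(s), length Σ = 12.240435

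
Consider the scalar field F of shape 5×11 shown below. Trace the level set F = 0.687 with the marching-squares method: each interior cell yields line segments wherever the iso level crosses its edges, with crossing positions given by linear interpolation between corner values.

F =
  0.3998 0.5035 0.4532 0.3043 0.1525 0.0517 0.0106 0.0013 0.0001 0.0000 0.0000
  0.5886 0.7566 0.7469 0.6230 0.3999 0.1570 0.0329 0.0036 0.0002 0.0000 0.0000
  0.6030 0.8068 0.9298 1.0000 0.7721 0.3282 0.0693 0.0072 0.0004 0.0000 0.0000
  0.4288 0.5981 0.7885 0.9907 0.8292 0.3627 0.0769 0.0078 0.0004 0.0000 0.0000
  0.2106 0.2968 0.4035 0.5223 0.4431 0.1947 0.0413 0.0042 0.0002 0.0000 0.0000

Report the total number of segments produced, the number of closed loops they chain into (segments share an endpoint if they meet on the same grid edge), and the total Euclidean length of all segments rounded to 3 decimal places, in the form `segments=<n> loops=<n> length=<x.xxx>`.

segments=14 loops=1 length=10.691

cell (0,0): code 0100 → (0.725,1.000)–(1.000,0.586)
cell (0,1): code 1100 → (0.796,2.000)–(0.725,1.000)
cell (0,2): code 1000 → (1.000,2.483)–(0.796,2.000)
cell (1,0): code 0110 → (1.000,0.586)–(2.000,0.412)
cell (1,2): code 1101 → (1.170,3.000)–(1.000,2.483)
cell (1,3): code 1100 → (1.771,4.000)–(1.170,3.000)
cell (1,4): code 1000 → (2.000,4.192)–(1.771,4.000)
cell (2,0): code 0010 → (2.000,0.412)–(2.574,1.000)
cell (2,1): code 0111 → (2.574,1.000)–(3.000,1.467)
cell (2,4): code 1001 → (3.000,4.305)–(2.000,4.192)
cell (3,1): code 0010 → (3.000,1.467)–(3.264,2.000)
cell (3,2): code 0011 → (3.264,2.000)–(3.648,3.000)
cell (3,3): code 0011 → (3.648,3.000)–(3.368,4.000)
cell (3,4): code 0001 → (3.368,4.000)–(3.000,4.305)
total: 14 segments, chained into 1 closed loop(s), length Σ = 10.691301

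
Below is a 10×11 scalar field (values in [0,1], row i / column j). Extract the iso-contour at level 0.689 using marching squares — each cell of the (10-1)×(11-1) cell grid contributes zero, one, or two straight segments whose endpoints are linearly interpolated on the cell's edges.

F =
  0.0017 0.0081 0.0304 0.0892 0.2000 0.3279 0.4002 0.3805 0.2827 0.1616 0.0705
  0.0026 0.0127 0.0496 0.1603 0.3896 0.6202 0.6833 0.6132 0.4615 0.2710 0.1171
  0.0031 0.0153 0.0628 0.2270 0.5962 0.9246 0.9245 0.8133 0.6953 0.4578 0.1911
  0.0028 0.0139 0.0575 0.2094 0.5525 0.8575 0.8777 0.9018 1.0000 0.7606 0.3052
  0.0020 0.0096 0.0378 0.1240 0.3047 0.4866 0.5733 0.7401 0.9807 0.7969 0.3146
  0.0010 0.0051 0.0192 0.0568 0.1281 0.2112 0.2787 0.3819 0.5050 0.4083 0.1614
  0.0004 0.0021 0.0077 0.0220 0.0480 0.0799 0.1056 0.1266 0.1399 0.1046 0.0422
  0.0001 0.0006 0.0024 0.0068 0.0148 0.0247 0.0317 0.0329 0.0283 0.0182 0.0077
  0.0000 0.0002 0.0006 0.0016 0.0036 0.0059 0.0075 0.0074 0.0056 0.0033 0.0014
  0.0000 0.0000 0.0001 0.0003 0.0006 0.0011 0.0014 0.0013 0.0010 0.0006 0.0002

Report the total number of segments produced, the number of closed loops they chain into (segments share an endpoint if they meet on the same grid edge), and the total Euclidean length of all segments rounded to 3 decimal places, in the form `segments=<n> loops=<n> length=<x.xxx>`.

cell (1,4): code 0100 → (1.226,5.000)–(2.000,4.283)
cell (1,5): code 1100 → (1.024,6.000)–(1.226,5.000)
cell (1,6): code 1100 → (1.379,7.000)–(1.024,6.000)
cell (1,7): code 1100 → (1.973,8.000)–(1.379,7.000)
cell (1,8): code 1000 → (2.000,8.027)–(1.973,8.000)
cell (2,4): code 0110 → (2.000,4.283)–(3.000,4.448)
cell (2,8): code 1101 → (2.764,9.000)–(2.000,8.027)
cell (2,9): code 1000 → (3.000,9.157)–(2.764,9.000)
cell (3,4): code 0010 → (3.000,4.448)–(3.454,5.000)
cell (3,5): code 0011 → (3.454,5.000)–(3.620,6.000)
cell (3,6): code 0111 → (3.620,6.000)–(4.000,6.694)
cell (3,9): code 1001 → (4.000,9.224)–(3.000,9.157)
cell (4,6): code 0010 → (4.000,6.694)–(4.143,7.000)
cell (4,7): code 0011 → (4.143,7.000)–(4.613,8.000)
cell (4,8): code 0011 → (4.613,8.000)–(4.278,9.000)
cell (4,9): code 0001 → (4.278,9.000)–(4.000,9.224)
total: 16 segments, chained into 1 closed loop(s), length Σ = 13.249065

segments=16 loops=1 length=13.249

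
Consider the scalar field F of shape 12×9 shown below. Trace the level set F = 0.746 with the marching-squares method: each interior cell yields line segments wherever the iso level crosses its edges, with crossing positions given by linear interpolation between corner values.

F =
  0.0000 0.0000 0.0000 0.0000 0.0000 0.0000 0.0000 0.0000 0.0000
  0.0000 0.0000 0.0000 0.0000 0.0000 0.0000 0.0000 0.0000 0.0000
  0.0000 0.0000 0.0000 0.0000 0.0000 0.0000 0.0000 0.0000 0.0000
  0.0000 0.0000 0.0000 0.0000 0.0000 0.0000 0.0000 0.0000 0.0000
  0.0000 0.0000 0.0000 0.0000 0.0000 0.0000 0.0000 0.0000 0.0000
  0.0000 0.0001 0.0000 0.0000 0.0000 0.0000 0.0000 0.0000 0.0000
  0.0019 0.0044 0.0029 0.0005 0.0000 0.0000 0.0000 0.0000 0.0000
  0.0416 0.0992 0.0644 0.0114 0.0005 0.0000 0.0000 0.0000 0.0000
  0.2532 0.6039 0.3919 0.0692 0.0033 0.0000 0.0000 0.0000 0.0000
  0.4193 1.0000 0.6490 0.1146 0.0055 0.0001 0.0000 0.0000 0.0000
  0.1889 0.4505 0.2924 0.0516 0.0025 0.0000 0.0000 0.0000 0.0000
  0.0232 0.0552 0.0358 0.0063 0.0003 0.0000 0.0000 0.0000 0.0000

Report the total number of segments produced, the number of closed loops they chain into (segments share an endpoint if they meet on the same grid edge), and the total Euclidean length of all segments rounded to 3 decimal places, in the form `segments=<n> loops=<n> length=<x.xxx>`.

cell (8,0): code 0100 → (8.359,1.000)–(9.000,0.563)
cell (8,1): code 1000 → (9.000,1.724)–(8.359,1.000)
cell (9,0): code 0010 → (9.000,0.563)–(9.462,1.000)
cell (9,1): code 0001 → (9.462,1.000)–(9.000,1.724)
total: 4 segments, chained into 1 closed loop(s), length Σ = 3.238175

segments=4 loops=1 length=3.238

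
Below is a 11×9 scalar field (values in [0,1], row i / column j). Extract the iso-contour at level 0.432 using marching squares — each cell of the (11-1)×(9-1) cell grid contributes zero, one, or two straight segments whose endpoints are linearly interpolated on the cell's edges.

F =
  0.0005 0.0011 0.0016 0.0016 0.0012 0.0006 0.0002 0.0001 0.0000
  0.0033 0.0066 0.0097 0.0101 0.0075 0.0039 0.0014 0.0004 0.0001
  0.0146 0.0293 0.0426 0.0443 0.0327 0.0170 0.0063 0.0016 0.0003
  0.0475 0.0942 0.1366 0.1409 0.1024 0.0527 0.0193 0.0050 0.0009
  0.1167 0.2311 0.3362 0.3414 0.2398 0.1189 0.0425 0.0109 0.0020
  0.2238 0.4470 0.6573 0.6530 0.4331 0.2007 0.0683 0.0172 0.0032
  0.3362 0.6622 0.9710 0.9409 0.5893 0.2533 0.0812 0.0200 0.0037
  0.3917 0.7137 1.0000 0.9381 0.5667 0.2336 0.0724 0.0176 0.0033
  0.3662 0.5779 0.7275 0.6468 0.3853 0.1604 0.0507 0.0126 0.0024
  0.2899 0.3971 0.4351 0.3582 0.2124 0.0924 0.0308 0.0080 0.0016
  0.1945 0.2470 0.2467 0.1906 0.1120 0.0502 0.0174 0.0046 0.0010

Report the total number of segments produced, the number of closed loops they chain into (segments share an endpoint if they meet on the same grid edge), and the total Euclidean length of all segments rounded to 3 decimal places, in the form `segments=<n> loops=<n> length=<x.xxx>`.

cell (4,0): code 0100 → (4.931,1.000)–(5.000,0.933)
cell (4,1): code 1100 → (4.298,2.000)–(4.931,1.000)
cell (4,2): code 1100 → (4.291,3.000)–(4.298,2.000)
cell (4,3): code 1100 → (4.994,4.000)–(4.291,3.000)
cell (4,4): code 1000 → (5.000,4.005)–(4.994,4.000)
cell (5,0): code 0110 → (5.000,0.933)–(6.000,0.294)
cell (5,4): code 1001 → (6.000,4.468)–(5.000,4.005)
cell (6,0): code 0110 → (6.000,0.294)–(7.000,0.125)
cell (6,4): code 1001 → (7.000,4.404)–(6.000,4.468)
cell (7,0): code 0110 → (7.000,0.125)–(8.000,0.311)
cell (7,3): code 1011 → (8.000,3.821)–(7.743,4.000)
cell (7,4): code 0001 → (7.743,4.000)–(7.000,4.404)
cell (8,0): code 0010 → (8.000,0.311)–(8.807,1.000)
cell (8,1): code 0111 → (8.807,1.000)–(9.000,1.918)
cell (8,2): code 1011 → (9.000,2.040)–(8.744,3.000)
cell (8,3): code 0001 → (8.744,3.000)–(8.000,3.821)
cell (9,1): code 0010 → (9.000,1.918)–(9.016,2.000)
cell (9,2): code 0001 → (9.016,2.000)–(9.000,2.040)
total: 18 segments, chained into 1 closed loop(s), length Σ = 14.218897

segments=18 loops=1 length=14.219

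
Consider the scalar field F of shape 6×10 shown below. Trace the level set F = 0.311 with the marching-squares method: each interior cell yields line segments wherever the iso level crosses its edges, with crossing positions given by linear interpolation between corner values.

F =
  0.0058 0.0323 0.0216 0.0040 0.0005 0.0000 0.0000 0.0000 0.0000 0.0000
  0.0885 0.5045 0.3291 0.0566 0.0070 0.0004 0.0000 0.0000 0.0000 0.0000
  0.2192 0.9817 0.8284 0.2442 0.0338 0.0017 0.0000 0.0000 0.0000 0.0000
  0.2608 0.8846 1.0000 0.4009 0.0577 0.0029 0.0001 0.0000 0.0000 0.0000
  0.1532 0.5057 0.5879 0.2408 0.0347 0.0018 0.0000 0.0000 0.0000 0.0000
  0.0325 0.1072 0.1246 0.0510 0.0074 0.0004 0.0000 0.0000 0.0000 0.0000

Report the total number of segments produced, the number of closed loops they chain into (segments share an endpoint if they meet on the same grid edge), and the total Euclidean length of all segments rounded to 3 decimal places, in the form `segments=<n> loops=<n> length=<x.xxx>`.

segments=14 loops=1 length=11.124

cell (0,0): code 0100 → (0.590,1.000)–(1.000,0.535)
cell (0,1): code 1100 → (0.941,2.000)–(0.590,1.000)
cell (0,2): code 1000 → (1.000,2.066)–(0.941,2.000)
cell (1,0): code 0110 → (1.000,0.535)–(2.000,0.120)
cell (1,2): code 1001 → (2.000,2.886)–(1.000,2.066)
cell (2,0): code 0110 → (2.000,0.120)–(3.000,0.080)
cell (2,2): code 1101 → (2.426,3.000)–(2.000,2.886)
cell (2,3): code 1000 → (3.000,3.262)–(2.426,3.000)
cell (3,0): code 0110 → (3.000,0.080)–(4.000,0.448)
cell (3,2): code 1011 → (4.000,2.798)–(3.562,3.000)
cell (3,3): code 0001 → (3.562,3.000)–(3.000,3.262)
cell (4,0): code 0010 → (4.000,0.448)–(4.489,1.000)
cell (4,1): code 0011 → (4.489,1.000)–(4.598,2.000)
cell (4,2): code 0001 → (4.598,2.000)–(4.000,2.798)
total: 14 segments, chained into 1 closed loop(s), length Σ = 11.124422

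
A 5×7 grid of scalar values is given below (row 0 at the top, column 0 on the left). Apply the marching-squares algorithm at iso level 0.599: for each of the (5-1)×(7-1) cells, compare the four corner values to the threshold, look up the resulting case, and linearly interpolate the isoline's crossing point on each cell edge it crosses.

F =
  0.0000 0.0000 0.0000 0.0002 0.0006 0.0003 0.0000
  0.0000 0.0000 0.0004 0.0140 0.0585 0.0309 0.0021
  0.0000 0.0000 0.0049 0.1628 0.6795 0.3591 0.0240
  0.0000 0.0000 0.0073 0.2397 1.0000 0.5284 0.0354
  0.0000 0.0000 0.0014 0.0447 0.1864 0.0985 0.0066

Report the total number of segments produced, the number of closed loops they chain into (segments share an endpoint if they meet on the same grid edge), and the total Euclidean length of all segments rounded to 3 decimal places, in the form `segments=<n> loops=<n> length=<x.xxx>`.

cell (1,3): code 0100 → (1.870,4.000)–(2.000,3.844)
cell (1,4): code 1000 → (2.000,4.251)–(1.870,4.000)
cell (2,3): code 0110 → (2.000,3.844)–(3.000,3.473)
cell (2,4): code 1001 → (3.000,4.850)–(2.000,4.251)
cell (3,3): code 0010 → (3.000,3.473)–(3.493,4.000)
cell (3,4): code 0001 → (3.493,4.000)–(3.000,4.850)
total: 6 segments, chained into 1 closed loop(s), length Σ = 4.422600

segments=6 loops=1 length=4.423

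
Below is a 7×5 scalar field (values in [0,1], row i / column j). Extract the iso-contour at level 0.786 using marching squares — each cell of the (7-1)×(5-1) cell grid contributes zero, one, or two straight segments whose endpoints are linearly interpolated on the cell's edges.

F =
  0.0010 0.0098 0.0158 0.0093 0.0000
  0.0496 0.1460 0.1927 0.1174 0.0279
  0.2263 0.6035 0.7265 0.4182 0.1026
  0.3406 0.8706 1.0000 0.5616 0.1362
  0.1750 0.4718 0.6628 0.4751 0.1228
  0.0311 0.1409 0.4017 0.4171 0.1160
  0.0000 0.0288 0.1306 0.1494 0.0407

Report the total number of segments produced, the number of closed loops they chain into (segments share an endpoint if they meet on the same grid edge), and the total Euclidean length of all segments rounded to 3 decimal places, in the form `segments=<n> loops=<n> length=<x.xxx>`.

cell (2,0): code 0100 → (2.683,1.000)–(3.000,0.840)
cell (2,1): code 1100 → (2.218,2.000)–(2.683,1.000)
cell (2,2): code 1000 → (3.000,2.488)–(2.218,2.000)
cell (3,0): code 0010 → (3.000,0.840)–(3.212,1.000)
cell (3,1): code 0011 → (3.212,1.000)–(3.635,2.000)
cell (3,2): code 0001 → (3.635,2.000)–(3.000,2.488)
total: 6 segments, chained into 1 closed loop(s), length Σ = 4.531767

segments=6 loops=1 length=4.532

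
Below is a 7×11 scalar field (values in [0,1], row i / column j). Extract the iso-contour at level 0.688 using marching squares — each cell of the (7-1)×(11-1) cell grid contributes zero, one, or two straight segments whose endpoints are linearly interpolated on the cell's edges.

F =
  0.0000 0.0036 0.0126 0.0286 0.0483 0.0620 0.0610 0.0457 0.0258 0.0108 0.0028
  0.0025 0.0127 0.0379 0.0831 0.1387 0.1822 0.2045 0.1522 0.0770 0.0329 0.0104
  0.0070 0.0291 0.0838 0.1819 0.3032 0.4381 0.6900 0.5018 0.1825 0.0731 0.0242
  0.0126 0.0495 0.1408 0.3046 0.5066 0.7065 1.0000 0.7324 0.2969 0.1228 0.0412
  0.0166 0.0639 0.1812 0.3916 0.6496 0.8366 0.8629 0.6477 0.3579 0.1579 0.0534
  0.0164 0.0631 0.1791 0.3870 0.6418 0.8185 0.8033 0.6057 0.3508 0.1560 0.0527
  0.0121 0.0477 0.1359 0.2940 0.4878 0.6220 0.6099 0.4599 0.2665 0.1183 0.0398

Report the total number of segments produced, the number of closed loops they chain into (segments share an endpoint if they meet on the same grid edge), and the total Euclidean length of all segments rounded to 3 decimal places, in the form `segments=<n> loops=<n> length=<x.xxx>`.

cell (1,5): code 0100 → (1.996,6.000)–(2.000,5.992)
cell (1,6): code 1000 → (2.000,6.011)–(1.996,6.000)
cell (2,4): code 0100 → (2.931,5.000)–(3.000,4.907)
cell (2,5): code 1110 → (2.000,5.992)–(2.931,5.000)
cell (2,6): code 1101 → (2.807,7.000)–(2.000,6.011)
cell (2,7): code 1000 → (3.000,7.102)–(2.807,7.000)
cell (3,4): code 0110 → (3.000,4.907)–(4.000,4.205)
cell (3,6): code 1011 → (4.000,6.813)–(3.524,7.000)
cell (3,7): code 0001 → (3.524,7.000)–(3.000,7.102)
cell (4,4): code 0110 → (4.000,4.205)–(5.000,4.261)
cell (4,6): code 1001 → (5.000,6.584)–(4.000,6.813)
cell (5,4): code 0010 → (5.000,4.261)–(5.664,5.000)
cell (5,5): code 0011 → (5.664,5.000)–(5.596,6.000)
cell (5,6): code 0001 → (5.596,6.000)–(5.000,6.584)
total: 14 segments, chained into 1 closed loop(s), length Σ = 10.115656

segments=14 loops=1 length=10.116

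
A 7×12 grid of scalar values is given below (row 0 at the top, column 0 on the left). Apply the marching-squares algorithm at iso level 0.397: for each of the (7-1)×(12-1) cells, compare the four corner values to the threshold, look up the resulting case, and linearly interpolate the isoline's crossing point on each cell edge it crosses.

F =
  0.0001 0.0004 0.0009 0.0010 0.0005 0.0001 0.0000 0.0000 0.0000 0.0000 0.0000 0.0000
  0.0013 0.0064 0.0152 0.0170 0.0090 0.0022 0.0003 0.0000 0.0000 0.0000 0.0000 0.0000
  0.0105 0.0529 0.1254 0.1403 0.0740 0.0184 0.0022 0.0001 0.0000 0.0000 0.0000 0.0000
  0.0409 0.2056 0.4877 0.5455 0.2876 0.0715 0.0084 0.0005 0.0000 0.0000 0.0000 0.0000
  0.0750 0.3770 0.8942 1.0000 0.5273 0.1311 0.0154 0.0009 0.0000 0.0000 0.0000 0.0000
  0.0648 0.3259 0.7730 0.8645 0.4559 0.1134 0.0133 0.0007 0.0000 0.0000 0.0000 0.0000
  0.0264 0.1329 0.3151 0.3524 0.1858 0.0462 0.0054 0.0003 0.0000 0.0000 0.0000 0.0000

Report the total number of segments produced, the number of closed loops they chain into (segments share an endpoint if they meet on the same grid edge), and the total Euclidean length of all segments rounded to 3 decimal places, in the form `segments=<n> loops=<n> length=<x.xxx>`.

segments=12 loops=1 length=10.237

cell (2,1): code 0100 → (2.750,2.000)–(3.000,1.678)
cell (2,2): code 1100 → (2.634,3.000)–(2.750,2.000)
cell (2,3): code 1000 → (3.000,3.576)–(2.634,3.000)
cell (3,1): code 0110 → (3.000,1.678)–(4.000,1.039)
cell (3,3): code 1101 → (3.456,4.000)–(3.000,3.576)
cell (3,4): code 1000 → (4.000,4.329)–(3.456,4.000)
cell (4,1): code 0110 → (4.000,1.039)–(5.000,1.159)
cell (4,4): code 1001 → (5.000,4.172)–(4.000,4.329)
cell (5,1): code 0010 → (5.000,1.159)–(5.821,2.000)
cell (5,2): code 0011 → (5.821,2.000)–(5.913,3.000)
cell (5,3): code 0011 → (5.913,3.000)–(5.218,4.000)
cell (5,4): code 0001 → (5.218,4.000)–(5.000,4.172)
total: 12 segments, chained into 1 closed loop(s), length Σ = 10.236800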